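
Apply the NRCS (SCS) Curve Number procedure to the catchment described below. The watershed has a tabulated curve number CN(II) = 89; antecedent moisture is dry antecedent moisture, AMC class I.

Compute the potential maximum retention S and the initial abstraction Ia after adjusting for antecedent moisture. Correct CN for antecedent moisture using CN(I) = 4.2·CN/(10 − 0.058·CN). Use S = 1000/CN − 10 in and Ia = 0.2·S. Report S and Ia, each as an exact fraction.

S = 5500/1869 in ≈ 2.943 in; Ia = 1100/1869 in ≈ 0.589 in

Adjust CN=89 to AMC I: 4.2·89/(10 − 0.058·89) → (1869/5) ÷ (2419/500) = 186900/2419 ≈ 77.263
S = 1000/(186900/2419) − 10 = 5500/1869 in ≈ 2.943 in
Ia = 0.2S: 0.2·2.943 = 0.589 in (exactly 1100/1869)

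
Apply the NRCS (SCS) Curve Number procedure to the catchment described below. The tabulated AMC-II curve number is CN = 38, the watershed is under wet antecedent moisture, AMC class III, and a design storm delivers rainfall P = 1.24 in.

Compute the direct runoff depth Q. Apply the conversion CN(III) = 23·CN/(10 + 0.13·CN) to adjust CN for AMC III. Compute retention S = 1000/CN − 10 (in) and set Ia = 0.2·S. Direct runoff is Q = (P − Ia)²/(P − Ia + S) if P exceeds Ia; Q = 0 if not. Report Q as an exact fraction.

CN(III) from CN(II)=38: (23·38)/(10 + 0.13·38) = 43700/747 ≈ 58.501
Max retention: S = 1000/(43700/747) − 10 = 3100/437 in (≈ 7.094 in)
Initial abstraction Ia = S/5 = (3100/437)/5 = 620/437 ≈ 1.419 in
P = 1.240 ≤ Ia = 1.419 in: entire storm abstracted, Q = 0.

Q = 0 in ≈ 0.000 in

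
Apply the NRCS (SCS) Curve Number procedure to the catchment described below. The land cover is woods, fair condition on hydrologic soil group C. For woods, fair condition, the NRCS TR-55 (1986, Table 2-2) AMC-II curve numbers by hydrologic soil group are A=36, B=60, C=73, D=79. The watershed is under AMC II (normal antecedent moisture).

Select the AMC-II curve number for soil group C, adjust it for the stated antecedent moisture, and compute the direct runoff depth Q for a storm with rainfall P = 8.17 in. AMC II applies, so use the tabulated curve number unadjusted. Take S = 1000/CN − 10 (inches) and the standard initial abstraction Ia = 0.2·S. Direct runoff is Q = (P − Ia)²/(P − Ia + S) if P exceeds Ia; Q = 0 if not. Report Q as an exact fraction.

Q = 2942086081/593059300 in ≈ 4.961 in

NRCS table: woods, fair condition, soil group C → CN(II) = 73
Average conditions: CN = 73 (no AMC adjustment).
Max retention: S = 1000/73 − 10 = 270/73 in (≈ 3.699 in)
Ia = 0.2S: 0.2·3.699 = 0.740 in (exactly 54/73)
P − Ia = 8.170 − 0.740 = 54241/7300 ≈ 7.430 in (> 0, runoff occurs)
Runoff Q = (P−Ia)²/(P−Ia+S) = (7.430)²/(7.430+3.699) = 2942086081/593059300 ≈ 4.961 in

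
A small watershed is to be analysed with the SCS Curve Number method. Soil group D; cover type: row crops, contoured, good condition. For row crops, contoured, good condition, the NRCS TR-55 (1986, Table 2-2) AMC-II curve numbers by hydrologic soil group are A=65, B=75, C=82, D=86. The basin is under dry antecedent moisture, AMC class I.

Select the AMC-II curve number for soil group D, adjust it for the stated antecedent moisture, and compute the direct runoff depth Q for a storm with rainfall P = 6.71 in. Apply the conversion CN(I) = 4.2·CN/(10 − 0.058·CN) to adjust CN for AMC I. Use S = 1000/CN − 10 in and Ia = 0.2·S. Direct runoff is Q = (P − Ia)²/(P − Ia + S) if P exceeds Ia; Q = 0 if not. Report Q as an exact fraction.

Q = 5861280481/1632611100 in ≈ 3.590 in

NRCS table: row crops, contoured, good condition, soil group D → CN(II) = 86
Dry (AMC I): CN(I) = 4.2·86/(10 − 0.058·86) = (1806/5)/(1253/250) = 12900/179 ≈ 72.067
S = 1000/(12900/179) − 10 = 500/129 in ≈ 3.876 in
Ia = 0.2·(500/129) = 100/129 in ≈ 0.775 in
Excess rainfall: 6.710 − 0.775 = 5.935 in; P > Ia so Q > 0
Q = (76559/12900)²/((76559/12900) + 500/129) = (5861280481/166410000)/(126559/12900) = 5861280481/1632611100 in ≈ 3.590 in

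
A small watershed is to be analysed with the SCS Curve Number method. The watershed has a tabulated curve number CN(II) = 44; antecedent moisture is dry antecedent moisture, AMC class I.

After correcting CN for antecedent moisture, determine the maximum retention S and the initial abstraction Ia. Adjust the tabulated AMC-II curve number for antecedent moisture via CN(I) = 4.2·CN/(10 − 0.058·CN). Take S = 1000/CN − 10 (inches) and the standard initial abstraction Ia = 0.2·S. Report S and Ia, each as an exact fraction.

S = 1000/33 in ≈ 30.303 in; Ia = 200/33 in ≈ 6.061 in

CN(I) from CN(II)=44: (4.2·44)/(10 − 0.058·44) = 3300/133 ≈ 24.812
Retention S: 1000/CN − 10 with CN=24.812 → S = 1000/33 ≈ 30.303 in
Initial abstraction Ia = S/5 = (1000/33)/5 = 200/33 ≈ 6.061 in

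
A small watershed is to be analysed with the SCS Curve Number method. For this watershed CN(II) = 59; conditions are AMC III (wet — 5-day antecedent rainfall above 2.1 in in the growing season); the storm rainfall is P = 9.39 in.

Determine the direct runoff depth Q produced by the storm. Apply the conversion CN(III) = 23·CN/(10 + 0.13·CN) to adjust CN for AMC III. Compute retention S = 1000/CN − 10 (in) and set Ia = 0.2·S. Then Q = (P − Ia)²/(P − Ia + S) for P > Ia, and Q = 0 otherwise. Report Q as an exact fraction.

Q = 1421395681729/217421661100 in ≈ 6.538 in

Wet (AMC III): CN(III) = 23·59/(10 + 0.13·59) = 1357/(1767/100) = 135700/1767 ≈ 76.797
Retention S: 1000/CN − 10 with CN=76.797 → S = 4100/1357 ≈ 3.021 in
Ia = 0.2·(4100/1357) = 820/1357 in ≈ 0.604 in
Excess rainfall: 9.390 − 0.604 = 8.786 in; P > Ia so Q > 0
Runoff Q = (P−Ia)²/(P−Ia+S) = (8.786)²/(8.786+3.021) = 1421395681729/217421661100 ≈ 6.538 in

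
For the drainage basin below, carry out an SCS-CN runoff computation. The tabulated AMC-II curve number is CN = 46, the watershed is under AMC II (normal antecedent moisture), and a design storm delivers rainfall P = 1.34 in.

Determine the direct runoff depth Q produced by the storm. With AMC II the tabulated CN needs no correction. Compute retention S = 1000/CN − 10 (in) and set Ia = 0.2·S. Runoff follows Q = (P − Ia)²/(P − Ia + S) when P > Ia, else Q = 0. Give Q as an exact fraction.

Q = 0 in ≈ 0.000 in

Average conditions: CN = 46 (no AMC adjustment).
S = 1000/46 − 10 = 270/23 in ≈ 11.739 in
Ia = 0.2·(270/23) = 54/23 in ≈ 2.348 in
P = 1.340 ≤ Ia = 2.348 in: entire storm abstracted, Q = 0.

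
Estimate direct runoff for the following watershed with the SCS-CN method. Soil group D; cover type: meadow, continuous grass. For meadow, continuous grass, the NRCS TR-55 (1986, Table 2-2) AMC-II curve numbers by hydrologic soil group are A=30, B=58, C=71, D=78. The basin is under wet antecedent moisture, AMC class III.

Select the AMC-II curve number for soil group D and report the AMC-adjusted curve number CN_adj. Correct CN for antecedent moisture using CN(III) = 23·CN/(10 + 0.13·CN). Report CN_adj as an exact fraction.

CN_adj = 89700/1007 ≈ 89.076

NRCS table: meadow, continuous grass, soil group D → CN(II) = 78
CN(III) from CN(II)=78: (23·78)/(10 + 0.13·78) = 89700/1007 ≈ 89.076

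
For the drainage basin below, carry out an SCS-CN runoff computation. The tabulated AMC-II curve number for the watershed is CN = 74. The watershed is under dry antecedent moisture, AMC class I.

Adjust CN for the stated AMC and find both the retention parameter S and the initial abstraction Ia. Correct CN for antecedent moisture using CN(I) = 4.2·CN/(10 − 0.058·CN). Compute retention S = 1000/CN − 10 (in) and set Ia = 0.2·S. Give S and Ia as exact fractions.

CN(I) from CN(II)=74: (4.2·74)/(10 − 0.058·74) = 77700/1427 ≈ 54.450
S = 1000/(77700/1427) − 10 = 6500/777 in ≈ 8.366 in
Ia = 0.2·(6500/777) = 1300/777 in ≈ 1.673 in

S = 6500/777 in ≈ 8.366 in; Ia = 1300/777 in ≈ 1.673 in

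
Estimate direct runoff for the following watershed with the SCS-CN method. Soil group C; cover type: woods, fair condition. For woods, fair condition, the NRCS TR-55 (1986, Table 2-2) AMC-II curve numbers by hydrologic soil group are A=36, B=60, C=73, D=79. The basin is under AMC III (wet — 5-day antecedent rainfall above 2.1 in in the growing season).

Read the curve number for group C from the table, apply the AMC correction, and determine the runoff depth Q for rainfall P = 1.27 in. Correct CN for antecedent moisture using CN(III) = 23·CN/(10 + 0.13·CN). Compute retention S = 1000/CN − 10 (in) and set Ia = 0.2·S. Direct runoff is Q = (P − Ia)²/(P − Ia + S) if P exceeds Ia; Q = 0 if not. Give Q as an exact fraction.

Q = 25355148289/72068220700 in ≈ 0.352 in

NRCS table: woods, fair condition, soil group C → CN(II) = 73
Adjust CN=73 to AMC III: 23·73/(10 + 0.13·73) → 1679 ÷ (1949/100) = 167900/1949 ≈ 86.147
Max retention: S = 1000/(167900/1949) − 10 = 2700/1679 in (≈ 1.608 in)
Initial abstraction Ia = S/5 = (2700/1679)/5 = 540/1679 ≈ 0.322 in
Since P=1.270 > Ia=0.322: effective rainfall P−Ia = 159233/167900 in
Q = (159233/167900)²/((159233/167900) + 2700/1679) = (25355148289/28190410000)/(429233/167900) = 25355148289/72068220700 in ≈ 0.352 in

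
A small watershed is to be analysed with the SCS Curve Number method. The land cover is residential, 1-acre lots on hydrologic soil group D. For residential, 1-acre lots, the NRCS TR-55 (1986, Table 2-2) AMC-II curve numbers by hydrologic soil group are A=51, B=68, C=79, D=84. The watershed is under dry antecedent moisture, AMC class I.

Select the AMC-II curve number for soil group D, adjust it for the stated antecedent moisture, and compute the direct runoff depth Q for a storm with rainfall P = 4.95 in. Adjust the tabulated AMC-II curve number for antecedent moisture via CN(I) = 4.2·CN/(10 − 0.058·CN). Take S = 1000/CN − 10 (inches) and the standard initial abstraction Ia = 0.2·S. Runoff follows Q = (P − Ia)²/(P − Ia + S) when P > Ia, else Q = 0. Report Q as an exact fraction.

NRCS table: residential, 1-acre lots, soil group D → CN(II) = 84
CN(I) from CN(II)=84: (4.2·84)/(10 − 0.058·84) = 44100/641 ≈ 68.799
Max retention: S = 1000/(44100/641) − 10 = 2000/441 in (≈ 4.535 in)
Initial abstraction Ia = S/5 = (2000/441)/5 = 400/441 ≈ 0.907 in
P − Ia = 4.950 − 0.907 = 35659/8820 ≈ 4.043 in (> 0, runoff occurs)
Q: (35659/8820)² ÷ (75659/8820) = 1271564281/667312380 in (≈ 1.906 in)

Q = 1271564281/667312380 in ≈ 1.906 in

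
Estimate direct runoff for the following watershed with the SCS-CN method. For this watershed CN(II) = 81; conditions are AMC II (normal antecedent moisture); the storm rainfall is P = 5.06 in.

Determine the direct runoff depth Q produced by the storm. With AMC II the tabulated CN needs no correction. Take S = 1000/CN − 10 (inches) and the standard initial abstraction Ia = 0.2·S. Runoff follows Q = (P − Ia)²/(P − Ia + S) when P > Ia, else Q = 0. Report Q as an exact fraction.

AMC II — tabulated CN = 81 applies directly.
Retention S: 1000/CN − 10 with CN=81.000 → S = 190/81 ≈ 2.346 in
Ia = 0.2S: 0.2·2.346 = 0.469 in (exactly 38/81)
Excess rainfall: 5.060 − 0.469 = 4.591 in; P > Ia so Q > 0
Q: (18593/4050)² ÷ (28093/4050) = 345699649/113776650 in (≈ 3.038 in)

Q = 345699649/113776650 in ≈ 3.038 in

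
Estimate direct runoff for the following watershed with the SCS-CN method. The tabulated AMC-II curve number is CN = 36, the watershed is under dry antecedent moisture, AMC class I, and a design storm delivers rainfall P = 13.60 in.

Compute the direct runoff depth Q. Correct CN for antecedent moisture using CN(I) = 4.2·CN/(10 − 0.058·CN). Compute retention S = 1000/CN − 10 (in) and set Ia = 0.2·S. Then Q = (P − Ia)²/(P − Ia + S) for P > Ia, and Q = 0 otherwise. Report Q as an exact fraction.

Q = 5885476/10596285 in ≈ 0.555 in

Adjust CN=36 to AMC I: 4.2·36/(10 − 0.058·36) → (756/5) ÷ (989/125) = 18900/989 ≈ 19.110
Max retention: S = 1000/(18900/989) − 10 = 8000/189 in (≈ 42.328 in)
Ia = 0.2S: 0.2·42.328 = 8.466 in (exactly 1600/189)
Excess rainfall: 13.600 − 8.466 = 5.134 in; P > Ia so Q > 0
Runoff Q = (P−Ia)²/(P−Ia+S) = (5.134)²/(5.134+42.328) = 5885476/10596285 ≈ 0.555 in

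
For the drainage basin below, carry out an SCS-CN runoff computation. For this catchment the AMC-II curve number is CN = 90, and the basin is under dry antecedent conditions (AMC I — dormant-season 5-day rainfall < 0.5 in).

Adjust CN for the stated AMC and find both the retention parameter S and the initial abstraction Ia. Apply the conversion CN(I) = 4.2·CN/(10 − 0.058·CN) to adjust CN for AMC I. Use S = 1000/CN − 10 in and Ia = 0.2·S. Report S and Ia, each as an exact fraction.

S = 500/189 in ≈ 2.646 in; Ia = 100/189 in ≈ 0.529 in

CN(I) from CN(II)=90: (4.2·90)/(10 − 0.058·90) = 18900/239 ≈ 79.079
Max retention: S = 1000/(18900/239) − 10 = 500/189 in (≈ 2.646 in)
Ia = 0.2S: 0.2·2.646 = 0.529 in (exactly 100/189)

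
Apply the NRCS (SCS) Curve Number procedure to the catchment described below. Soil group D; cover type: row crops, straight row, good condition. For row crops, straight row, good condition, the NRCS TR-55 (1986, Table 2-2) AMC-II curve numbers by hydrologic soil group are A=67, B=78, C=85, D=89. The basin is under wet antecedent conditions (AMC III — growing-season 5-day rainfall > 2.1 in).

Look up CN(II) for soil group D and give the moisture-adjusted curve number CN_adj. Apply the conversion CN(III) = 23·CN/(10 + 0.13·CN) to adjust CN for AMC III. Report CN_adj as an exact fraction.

CN_adj = 204700/2157 ≈ 94.900

NRCS table: row crops, straight row, good condition, soil group D → CN(II) = 89
Wet (AMC III): CN(III) = 23·89/(10 + 0.13·89) = 2047/(2157/100) = 204700/2157 ≈ 94.900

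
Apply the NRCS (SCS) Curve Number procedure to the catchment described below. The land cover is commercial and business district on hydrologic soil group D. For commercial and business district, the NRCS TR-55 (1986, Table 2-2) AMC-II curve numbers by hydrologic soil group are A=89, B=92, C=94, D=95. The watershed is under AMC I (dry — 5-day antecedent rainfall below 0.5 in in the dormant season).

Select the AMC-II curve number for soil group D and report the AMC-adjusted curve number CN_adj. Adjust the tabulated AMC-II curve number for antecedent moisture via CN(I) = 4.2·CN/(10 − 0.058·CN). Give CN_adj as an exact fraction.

CN_adj = 39900/449 ≈ 88.864

NRCS table: commercial and business district, soil group D → CN(II) = 95
Dry (AMC I): CN(I) = 4.2·95/(10 − 0.058·95) = 399/(449/100) = 39900/449 ≈ 88.864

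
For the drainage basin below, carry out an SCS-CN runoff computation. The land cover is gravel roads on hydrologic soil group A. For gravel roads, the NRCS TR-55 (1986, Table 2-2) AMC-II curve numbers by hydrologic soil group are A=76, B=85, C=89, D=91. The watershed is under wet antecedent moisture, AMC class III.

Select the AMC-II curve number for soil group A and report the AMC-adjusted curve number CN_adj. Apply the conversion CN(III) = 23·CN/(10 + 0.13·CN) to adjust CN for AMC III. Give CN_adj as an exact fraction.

CN_adj = 43700/497 ≈ 87.928

NRCS table: gravel roads, soil group A → CN(II) = 76
Adjust CN=76 to AMC III: 23·76/(10 + 0.13·76) → 1748 ÷ (497/25) = 43700/497 ≈ 87.928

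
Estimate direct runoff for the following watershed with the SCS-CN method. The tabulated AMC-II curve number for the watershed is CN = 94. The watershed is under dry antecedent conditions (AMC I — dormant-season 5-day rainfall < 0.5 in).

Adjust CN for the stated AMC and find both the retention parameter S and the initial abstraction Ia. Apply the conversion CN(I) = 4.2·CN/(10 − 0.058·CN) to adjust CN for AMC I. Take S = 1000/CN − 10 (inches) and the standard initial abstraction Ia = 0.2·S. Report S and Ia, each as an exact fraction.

Dry (AMC I): CN(I) = 4.2·94/(10 − 0.058·94) = (1974/5)/(1137/250) = 32900/379 ≈ 86.807
Max retention: S = 1000/(32900/379) − 10 = 500/329 in (≈ 1.520 in)
Initial abstraction Ia = S/5 = (500/329)/5 = 100/329 ≈ 0.304 in

S = 500/329 in ≈ 1.520 in; Ia = 100/329 in ≈ 0.304 in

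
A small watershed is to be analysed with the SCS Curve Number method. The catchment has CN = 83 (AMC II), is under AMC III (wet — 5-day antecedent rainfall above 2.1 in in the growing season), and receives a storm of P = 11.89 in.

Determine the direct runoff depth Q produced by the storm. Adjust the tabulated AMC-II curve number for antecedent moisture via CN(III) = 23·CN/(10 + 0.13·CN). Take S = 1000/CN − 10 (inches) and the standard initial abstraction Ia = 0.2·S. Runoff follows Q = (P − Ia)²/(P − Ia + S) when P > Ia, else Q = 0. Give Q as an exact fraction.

Q = 4998806111601/459267410900 in ≈ 10.884 in

Adjust CN=83 to AMC III: 23·83/(10 + 0.13·83) → 1909 ÷ (2079/100) = 190900/2079 ≈ 91.823
Max retention: S = 1000/(190900/2079) − 10 = 1700/1909 in (≈ 0.891 in)
Ia = 0.2S: 0.2·0.891 = 0.178 in (exactly 340/1909)
Excess rainfall: 11.890 − 0.178 = 11.712 in; P > Ia so Q > 0
Q = (2235801/190900)²/((2235801/190900) + 1700/1909) = (4998806111601/36442810000)/(2405801/190900) = 4998806111601/459267410900 in ≈ 10.884 in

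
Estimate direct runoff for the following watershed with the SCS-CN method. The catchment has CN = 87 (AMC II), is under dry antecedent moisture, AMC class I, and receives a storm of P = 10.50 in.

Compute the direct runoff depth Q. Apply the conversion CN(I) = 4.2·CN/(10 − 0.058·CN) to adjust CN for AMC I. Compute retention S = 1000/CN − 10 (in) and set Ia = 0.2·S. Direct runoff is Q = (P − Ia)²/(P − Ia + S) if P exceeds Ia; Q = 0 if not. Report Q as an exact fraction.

Q = 1279278289/178194618 in ≈ 7.179 in

CN(I) from CN(II)=87: (4.2·87)/(10 − 0.058·87) = 182700/2477 ≈ 73.759
S = 1000/(182700/2477) − 10 = 6500/1827 in ≈ 3.558 in
Ia = 0.2S: 0.2·3.558 = 0.712 in (exactly 1300/1827)
Excess rainfall: 10.500 − 0.712 = 9.788 in; P > Ia so Q > 0
Q: (35767/3654)² ÷ (48767/3654) = 1279278289/178194618 in (≈ 7.179 in)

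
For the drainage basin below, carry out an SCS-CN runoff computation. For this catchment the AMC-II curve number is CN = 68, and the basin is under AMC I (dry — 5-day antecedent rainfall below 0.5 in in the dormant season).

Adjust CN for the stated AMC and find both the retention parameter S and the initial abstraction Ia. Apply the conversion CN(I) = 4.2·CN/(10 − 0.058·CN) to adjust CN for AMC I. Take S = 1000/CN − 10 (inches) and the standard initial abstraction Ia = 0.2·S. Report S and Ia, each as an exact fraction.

S = 4000/357 in ≈ 11.204 in; Ia = 800/357 in ≈ 2.241 in

Adjust CN=68 to AMC I: 4.2·68/(10 − 0.058·68) → (1428/5) ÷ (757/125) = 35700/757 ≈ 47.160
S = 1000/(35700/757) − 10 = 4000/357 in ≈ 11.204 in
Ia = 0.2S: 0.2·11.204 = 2.241 in (exactly 800/357)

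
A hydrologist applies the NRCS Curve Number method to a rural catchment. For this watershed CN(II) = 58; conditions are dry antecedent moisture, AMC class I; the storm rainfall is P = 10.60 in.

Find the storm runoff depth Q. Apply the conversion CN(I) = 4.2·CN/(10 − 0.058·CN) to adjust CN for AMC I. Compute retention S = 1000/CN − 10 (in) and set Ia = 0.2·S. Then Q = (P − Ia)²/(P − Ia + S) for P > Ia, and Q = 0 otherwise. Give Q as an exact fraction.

Q = 1075369/512865 in ≈ 2.097 in

Dry (AMC I): CN(I) = 4.2·58/(10 − 0.058·58) = (1218/5)/(1659/250) = 2900/79 ≈ 36.709
Retention S: 1000/CN − 10 with CN=36.709 → S = 500/29 ≈ 17.241 in
Ia = 0.2S: 0.2·17.241 = 3.448 in (exactly 100/29)
P − Ia = 10.600 − 3.448 = 1037/145 ≈ 7.152 in (> 0, runoff occurs)
Q = (1037/145)²/((1037/145) + 500/29) = (1075369/21025)/(3537/145) = 1075369/512865 in ≈ 2.097 in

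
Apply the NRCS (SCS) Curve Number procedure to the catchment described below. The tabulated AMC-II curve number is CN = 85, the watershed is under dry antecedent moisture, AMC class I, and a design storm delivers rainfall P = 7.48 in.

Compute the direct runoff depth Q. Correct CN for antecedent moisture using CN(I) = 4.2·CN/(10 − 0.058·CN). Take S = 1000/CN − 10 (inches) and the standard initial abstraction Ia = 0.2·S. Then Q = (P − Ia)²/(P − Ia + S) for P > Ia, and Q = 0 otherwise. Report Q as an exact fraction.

Q = 390181009/95952675 in ≈ 4.066 in

Dry (AMC I): CN(I) = 4.2·85/(10 − 0.058·85) = 357/(507/100) = 11900/169 ≈ 70.414
Max retention: S = 1000/(11900/169) − 10 = 500/119 in (≈ 4.202 in)
Ia = 0.2S: 0.2·4.202 = 0.840 in (exactly 100/119)
Since P=7.480 > Ia=0.840: effective rainfall P−Ia = 19753/2975 in
Q: (19753/2975)² ÷ (32253/2975) = 390181009/95952675 in (≈ 4.066 in)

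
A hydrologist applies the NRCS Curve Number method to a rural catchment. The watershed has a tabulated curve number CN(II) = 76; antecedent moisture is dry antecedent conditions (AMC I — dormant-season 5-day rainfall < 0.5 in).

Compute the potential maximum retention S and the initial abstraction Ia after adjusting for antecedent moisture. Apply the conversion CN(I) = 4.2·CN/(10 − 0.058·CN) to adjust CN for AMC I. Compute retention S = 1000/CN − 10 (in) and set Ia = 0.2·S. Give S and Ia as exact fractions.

S = 1000/133 in ≈ 7.519 in; Ia = 200/133 in ≈ 1.504 in

CN(I) from CN(II)=76: (4.2·76)/(10 − 0.058·76) = 13300/233 ≈ 57.082
S = 1000/(13300/233) − 10 = 1000/133 in ≈ 7.519 in
Initial abstraction Ia = S/5 = (1000/133)/5 = 200/133 ≈ 1.504 in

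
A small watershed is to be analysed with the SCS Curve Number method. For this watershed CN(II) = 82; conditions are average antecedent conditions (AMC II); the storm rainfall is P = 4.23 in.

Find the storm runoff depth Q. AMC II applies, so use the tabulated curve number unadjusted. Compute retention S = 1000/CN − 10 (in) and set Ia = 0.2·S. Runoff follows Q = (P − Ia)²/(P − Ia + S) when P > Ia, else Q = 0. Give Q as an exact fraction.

Average conditions: CN = 82 (no AMC adjustment).
Retention S: 1000/CN − 10 with CN=82.000 → S = 90/41 ≈ 2.195 in
Ia = 0.2·(90/41) = 18/41 in ≈ 0.439 in
P − Ia = 4.230 − 0.439 = 15543/4100 ≈ 3.791 in (> 0, runoff occurs)
Runoff Q = (P−Ia)²/(P−Ia+S) = (3.791)²/(3.791+2.195) = 2982529/1242300 ≈ 2.401 in

Q = 2982529/1242300 in ≈ 2.401 in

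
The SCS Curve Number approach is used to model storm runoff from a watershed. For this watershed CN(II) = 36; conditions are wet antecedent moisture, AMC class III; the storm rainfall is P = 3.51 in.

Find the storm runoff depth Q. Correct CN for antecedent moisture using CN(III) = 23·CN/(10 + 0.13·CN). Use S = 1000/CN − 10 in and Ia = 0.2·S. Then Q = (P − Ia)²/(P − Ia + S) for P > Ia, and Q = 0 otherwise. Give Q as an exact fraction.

Wet (AMC III): CN(III) = 23·36/(10 + 0.13·36) = 828/(367/25) = 20700/367 ≈ 56.403
Retention S: 1000/CN − 10 with CN=56.403 → S = 1600/207 ≈ 7.729 in
Initial abstraction Ia = S/5 = (1600/207)/5 = 320/207 ≈ 1.546 in
Excess rainfall: 3.510 − 1.546 = 1.964 in; P > Ia so Q > 0
Q = (40657/20700)²/((40657/20700) + 1600/207) = (1652991649/428490000)/(200657/20700) = 1652991649/4153599900 in ≈ 0.398 in

Q = 1652991649/4153599900 in ≈ 0.398 in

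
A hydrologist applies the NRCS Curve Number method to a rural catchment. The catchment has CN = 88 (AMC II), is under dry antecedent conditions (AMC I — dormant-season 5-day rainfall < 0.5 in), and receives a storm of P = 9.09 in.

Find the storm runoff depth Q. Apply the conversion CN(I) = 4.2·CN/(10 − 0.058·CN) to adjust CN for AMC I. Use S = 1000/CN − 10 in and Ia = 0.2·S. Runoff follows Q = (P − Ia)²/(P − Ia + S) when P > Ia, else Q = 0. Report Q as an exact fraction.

Q = 4224090049/692946100 in ≈ 6.096 in

Dry (AMC I): CN(I) = 4.2·88/(10 − 0.058·88) = (1848/5)/(612/125) = 3850/51 ≈ 75.490
Max retention: S = 1000/(3850/51) − 10 = 250/77 in (≈ 3.247 in)
Initial abstraction Ia = S/5 = (250/77)/5 = 50/77 ≈ 0.649 in
P − Ia = 9.090 − 0.649 = 64993/7700 ≈ 8.441 in (> 0, runoff occurs)
Runoff Q = (P−Ia)²/(P−Ia+S) = (8.441)²/(8.441+3.247) = 4224090049/692946100 ≈ 6.096 in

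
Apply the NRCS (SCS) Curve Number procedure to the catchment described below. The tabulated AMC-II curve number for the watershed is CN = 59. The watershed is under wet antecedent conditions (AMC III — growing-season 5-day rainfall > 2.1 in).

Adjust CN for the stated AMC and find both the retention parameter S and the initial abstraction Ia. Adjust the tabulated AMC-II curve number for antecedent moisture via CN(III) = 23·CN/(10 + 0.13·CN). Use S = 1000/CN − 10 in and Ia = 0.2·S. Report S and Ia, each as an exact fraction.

S = 4100/1357 in ≈ 3.021 in; Ia = 820/1357 in ≈ 0.604 in

Wet (AMC III): CN(III) = 23·59/(10 + 0.13·59) = 1357/(1767/100) = 135700/1767 ≈ 76.797
S = 1000/(135700/1767) − 10 = 4100/1357 in ≈ 3.021 in
Initial abstraction Ia = S/5 = (4100/1357)/5 = 820/1357 ≈ 0.604 in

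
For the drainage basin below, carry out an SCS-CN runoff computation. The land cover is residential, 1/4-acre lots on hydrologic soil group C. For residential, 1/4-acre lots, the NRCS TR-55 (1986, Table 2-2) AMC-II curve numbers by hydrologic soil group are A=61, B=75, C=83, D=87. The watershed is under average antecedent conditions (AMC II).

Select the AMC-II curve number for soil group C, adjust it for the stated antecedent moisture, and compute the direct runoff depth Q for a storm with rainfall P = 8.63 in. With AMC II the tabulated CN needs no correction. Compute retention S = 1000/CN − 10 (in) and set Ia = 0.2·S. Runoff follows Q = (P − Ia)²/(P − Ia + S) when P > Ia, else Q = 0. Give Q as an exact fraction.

NRCS table: residential, 1/4-acre lots, soil group C → CN(II) = 83
AMC II — tabulated CN = 83 applies directly.
S = 1000/83 − 10 = 170/83 in ≈ 2.048 in
Ia = 0.2S: 0.2·2.048 = 0.410 in (exactly 34/83)
Since P=8.630 > Ia=0.410: effective rainfall P−Ia = 68229/8300 in
Runoff Q = (P−Ia)²/(P−Ia+S) = (8.220)²/(8.220+2.048) = 4655196441/707400700 ≈ 6.581 in

Q = 4655196441/707400700 in ≈ 6.581 in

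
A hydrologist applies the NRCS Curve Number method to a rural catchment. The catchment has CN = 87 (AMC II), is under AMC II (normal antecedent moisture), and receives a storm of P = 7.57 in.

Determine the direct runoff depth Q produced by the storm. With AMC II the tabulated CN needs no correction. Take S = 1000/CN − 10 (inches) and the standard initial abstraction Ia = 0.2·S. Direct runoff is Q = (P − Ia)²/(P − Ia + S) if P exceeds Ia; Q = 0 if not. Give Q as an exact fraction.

CN(II) = 87; AMC II needs no correction.
Retention S: 1000/CN − 10 with CN=87.000 → S = 130/87 ≈ 1.494 in
Initial abstraction Ia = S/5 = (130/87)/5 = 26/87 ≈ 0.299 in
Excess rainfall: 7.570 − 0.299 = 7.271 in; P > Ia so Q > 0
Runoff Q = (P−Ia)²/(P−Ia+S) = (7.271)²/(7.271+1.494) = 4001701081/663453300 ≈ 6.032 in

Q = 4001701081/663453300 in ≈ 6.032 in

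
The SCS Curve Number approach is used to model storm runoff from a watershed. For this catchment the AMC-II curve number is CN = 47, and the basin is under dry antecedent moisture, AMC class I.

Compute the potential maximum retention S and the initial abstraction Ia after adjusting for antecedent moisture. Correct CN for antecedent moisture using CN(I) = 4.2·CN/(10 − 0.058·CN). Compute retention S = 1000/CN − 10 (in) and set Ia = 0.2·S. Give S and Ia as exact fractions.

S = 26500/987 in ≈ 26.849 in; Ia = 5300/987 in ≈ 5.370 in

Adjust CN=47 to AMC I: 4.2·47/(10 − 0.058·47) → (987/5) ÷ (3637/500) = 98700/3637 ≈ 27.138
Retention S: 1000/CN − 10 with CN=27.138 → S = 26500/987 ≈ 26.849 in
Initial abstraction Ia = S/5 = (26500/987)/5 = 5300/987 ≈ 5.370 in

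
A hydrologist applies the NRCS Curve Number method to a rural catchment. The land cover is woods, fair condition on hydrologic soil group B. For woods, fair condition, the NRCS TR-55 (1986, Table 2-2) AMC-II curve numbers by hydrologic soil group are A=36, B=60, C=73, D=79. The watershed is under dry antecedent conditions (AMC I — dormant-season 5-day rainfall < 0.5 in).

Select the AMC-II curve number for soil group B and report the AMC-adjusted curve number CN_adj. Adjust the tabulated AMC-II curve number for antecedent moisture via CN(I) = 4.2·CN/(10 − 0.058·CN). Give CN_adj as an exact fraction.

CN_adj = 6300/163 ≈ 38.650

NRCS table: woods, fair condition, soil group B → CN(II) = 60
Dry (AMC I): CN(I) = 4.2·60/(10 − 0.058·60) = 252/(163/25) = 6300/163 ≈ 38.650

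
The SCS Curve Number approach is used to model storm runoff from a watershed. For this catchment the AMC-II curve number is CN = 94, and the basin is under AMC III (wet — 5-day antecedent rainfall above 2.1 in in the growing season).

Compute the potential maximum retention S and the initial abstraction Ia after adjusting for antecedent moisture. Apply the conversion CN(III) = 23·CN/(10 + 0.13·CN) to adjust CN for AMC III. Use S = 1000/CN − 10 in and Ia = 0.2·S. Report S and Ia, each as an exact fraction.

Adjust CN=94 to AMC III: 23·94/(10 + 0.13·94) → 2162 ÷ (1111/50) = 108100/1111 ≈ 97.300
S = 1000/(108100/1111) − 10 = 300/1081 in ≈ 0.278 in
Initial abstraction Ia = S/5 = (300/1081)/5 = 60/1081 ≈ 0.056 in

S = 300/1081 in ≈ 0.278 in; Ia = 60/1081 in ≈ 0.056 in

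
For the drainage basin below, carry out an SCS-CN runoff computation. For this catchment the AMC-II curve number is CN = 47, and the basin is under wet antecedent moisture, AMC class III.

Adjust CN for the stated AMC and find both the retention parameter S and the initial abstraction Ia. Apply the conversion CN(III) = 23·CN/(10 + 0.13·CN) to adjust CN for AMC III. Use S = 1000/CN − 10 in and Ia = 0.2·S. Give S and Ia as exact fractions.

CN(III) from CN(II)=47: (23·47)/(10 + 0.13·47) = 108100/1611 ≈ 67.101
Retention S: 1000/CN − 10 with CN=67.101 → S = 5300/1081 ≈ 4.903 in
Ia = 0.2·(5300/1081) = 1060/1081 in ≈ 0.981 in

S = 5300/1081 in ≈ 4.903 in; Ia = 1060/1081 in ≈ 0.981 in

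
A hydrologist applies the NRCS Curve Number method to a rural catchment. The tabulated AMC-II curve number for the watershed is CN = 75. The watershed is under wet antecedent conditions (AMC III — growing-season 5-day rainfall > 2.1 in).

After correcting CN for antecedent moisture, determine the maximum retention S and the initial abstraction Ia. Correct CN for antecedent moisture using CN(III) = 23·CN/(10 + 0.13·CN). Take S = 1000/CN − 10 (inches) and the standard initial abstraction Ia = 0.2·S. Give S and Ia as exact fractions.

S = 100/69 in ≈ 1.449 in; Ia = 20/69 in ≈ 0.290 in

Adjust CN=75 to AMC III: 23·75/(10 + 0.13·75) → 1725 ÷ (79/4) = 6900/79 ≈ 87.342
Max retention: S = 1000/(6900/79) − 10 = 100/69 in (≈ 1.449 in)
Ia = 0.2·(100/69) = 20/69 in ≈ 0.290 in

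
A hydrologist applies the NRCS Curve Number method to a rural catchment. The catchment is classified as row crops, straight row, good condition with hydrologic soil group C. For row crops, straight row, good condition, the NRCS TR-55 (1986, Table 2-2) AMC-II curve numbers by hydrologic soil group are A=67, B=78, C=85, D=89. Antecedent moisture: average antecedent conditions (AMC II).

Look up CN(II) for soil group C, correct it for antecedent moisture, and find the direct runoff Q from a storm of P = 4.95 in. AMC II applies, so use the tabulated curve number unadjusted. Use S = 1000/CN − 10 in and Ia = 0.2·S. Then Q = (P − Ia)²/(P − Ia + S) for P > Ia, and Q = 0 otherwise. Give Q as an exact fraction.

NRCS table: row crops, straight row, good condition, soil group C → CN(II) = 85
Average conditions: CN = 85 (no AMC adjustment).
Max retention: S = 1000/85 − 10 = 30/17 in (≈ 1.765 in)
Initial abstraction Ia = S/5 = (30/17)/5 = 6/17 ≈ 0.353 in
Excess rainfall: 4.950 − 0.353 = 4.597 in; P > Ia so Q > 0
Runoff Q = (P−Ia)²/(P−Ia+S) = (4.597)²/(4.597+1.765) = 814323/245140 ≈ 3.322 in

Q = 814323/245140 in ≈ 3.322 in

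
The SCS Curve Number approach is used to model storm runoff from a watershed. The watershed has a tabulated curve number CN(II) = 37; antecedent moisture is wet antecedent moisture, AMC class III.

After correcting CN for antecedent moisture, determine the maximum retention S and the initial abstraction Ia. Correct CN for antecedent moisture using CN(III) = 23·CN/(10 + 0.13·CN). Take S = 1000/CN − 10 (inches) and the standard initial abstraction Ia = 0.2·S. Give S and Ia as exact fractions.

Wet (AMC III): CN(III) = 23·37/(10 + 0.13·37) = 851/(1481/100) = 85100/1481 ≈ 57.461
S = 1000/(85100/1481) − 10 = 6300/851 in ≈ 7.403 in
Ia = 0.2·(6300/851) = 1260/851 in ≈ 1.481 in

S = 6300/851 in ≈ 7.403 in; Ia = 1260/851 in ≈ 1.481 in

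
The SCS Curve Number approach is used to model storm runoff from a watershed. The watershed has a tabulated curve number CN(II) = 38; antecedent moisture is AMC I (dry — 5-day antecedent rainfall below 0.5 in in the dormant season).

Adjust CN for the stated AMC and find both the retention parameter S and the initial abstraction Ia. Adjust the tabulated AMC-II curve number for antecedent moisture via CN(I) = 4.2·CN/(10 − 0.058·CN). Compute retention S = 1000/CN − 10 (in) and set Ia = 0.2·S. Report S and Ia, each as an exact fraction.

Dry (AMC I): CN(I) = 4.2·38/(10 − 0.058·38) = (798/5)/(1949/250) = 39900/1949 ≈ 20.472
S = 1000/(39900/1949) − 10 = 15500/399 in ≈ 38.847 in
Initial abstraction Ia = S/5 = (15500/399)/5 = 3100/399 ≈ 7.769 in

S = 15500/399 in ≈ 38.847 in; Ia = 3100/399 in ≈ 7.769 in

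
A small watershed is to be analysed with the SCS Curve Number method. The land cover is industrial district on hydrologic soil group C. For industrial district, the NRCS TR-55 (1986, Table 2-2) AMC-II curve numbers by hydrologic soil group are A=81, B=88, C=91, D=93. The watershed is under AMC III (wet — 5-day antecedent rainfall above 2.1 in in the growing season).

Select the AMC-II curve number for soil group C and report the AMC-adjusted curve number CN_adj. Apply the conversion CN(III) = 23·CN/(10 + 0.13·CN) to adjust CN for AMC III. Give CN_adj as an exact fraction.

CN_adj = 209300/2183 ≈ 95.877

NRCS table: industrial district, soil group C → CN(II) = 91
Adjust CN=91 to AMC III: 23·91/(10 + 0.13·91) → 2093 ÷ (2183/100) = 209300/2183 ≈ 95.877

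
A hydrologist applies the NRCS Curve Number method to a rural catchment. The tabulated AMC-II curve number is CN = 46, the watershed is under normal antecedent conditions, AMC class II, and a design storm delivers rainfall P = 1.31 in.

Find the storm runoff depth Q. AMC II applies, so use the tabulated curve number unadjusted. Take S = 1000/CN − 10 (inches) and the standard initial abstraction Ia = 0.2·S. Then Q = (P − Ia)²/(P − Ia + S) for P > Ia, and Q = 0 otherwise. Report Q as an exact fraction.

Average conditions: CN = 46 (no AMC adjustment).
Max retention: S = 1000/46 − 10 = 270/23 in (≈ 11.739 in)
Initial abstraction Ia = S/5 = (270/23)/5 = 54/23 ≈ 2.348 in
P = 1.310 ≤ Ia = 2.348 in: entire storm abstracted, Q = 0.

Q = 0 in ≈ 0.000 in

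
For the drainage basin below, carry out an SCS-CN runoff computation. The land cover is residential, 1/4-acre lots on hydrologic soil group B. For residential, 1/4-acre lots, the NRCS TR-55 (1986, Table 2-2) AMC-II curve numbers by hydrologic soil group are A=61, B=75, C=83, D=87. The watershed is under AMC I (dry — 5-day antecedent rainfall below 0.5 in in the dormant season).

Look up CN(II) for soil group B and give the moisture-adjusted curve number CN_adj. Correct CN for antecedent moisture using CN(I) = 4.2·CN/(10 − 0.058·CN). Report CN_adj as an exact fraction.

NRCS table: residential, 1/4-acre lots, soil group B → CN(II) = 75
Dry (AMC I): CN(I) = 4.2·75/(10 − 0.058·75) = 315/(113/20) = 6300/113 ≈ 55.752

CN_adj = 6300/113 ≈ 55.752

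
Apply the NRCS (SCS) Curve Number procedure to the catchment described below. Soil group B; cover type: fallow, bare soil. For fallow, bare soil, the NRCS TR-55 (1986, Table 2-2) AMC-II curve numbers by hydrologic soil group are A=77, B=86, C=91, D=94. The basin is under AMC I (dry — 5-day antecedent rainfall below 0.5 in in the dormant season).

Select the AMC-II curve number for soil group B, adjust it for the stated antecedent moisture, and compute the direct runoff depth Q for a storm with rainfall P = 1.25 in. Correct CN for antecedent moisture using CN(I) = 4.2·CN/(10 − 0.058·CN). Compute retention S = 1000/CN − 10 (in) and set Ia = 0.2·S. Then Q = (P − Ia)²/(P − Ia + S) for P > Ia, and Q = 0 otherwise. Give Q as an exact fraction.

Q = 12005/231684 in ≈ 0.052 in

NRCS table: fallow, bare soil, soil group B → CN(II) = 86
Adjust CN=86 to AMC I: 4.2·86/(10 − 0.058·86) → (1806/5) ÷ (1253/250) = 12900/179 ≈ 72.067
Retention S: 1000/CN − 10 with CN=72.067 → S = 500/129 ≈ 3.876 in
Initial abstraction Ia = S/5 = (500/129)/5 = 100/129 ≈ 0.775 in
P − Ia = 1.250 − 0.775 = 245/516 ≈ 0.475 in (> 0, runoff occurs)
Q: (245/516)² ÷ (2245/516) = 12005/231684 in (≈ 0.052 in)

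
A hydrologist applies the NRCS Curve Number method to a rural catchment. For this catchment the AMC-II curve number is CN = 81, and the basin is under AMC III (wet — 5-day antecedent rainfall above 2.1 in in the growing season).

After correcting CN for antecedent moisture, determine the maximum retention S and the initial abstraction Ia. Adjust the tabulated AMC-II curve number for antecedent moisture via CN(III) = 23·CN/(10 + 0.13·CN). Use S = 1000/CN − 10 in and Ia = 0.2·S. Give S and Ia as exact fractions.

Adjust CN=81 to AMC III: 23·81/(10 + 0.13·81) → 1863 ÷ (2053/100) = 186300/2053 ≈ 90.745
S = 1000/(186300/2053) − 10 = 1900/1863 in ≈ 1.020 in
Ia = 0.2·(1900/1863) = 380/1863 in ≈ 0.204 in

S = 1900/1863 in ≈ 1.020 in; Ia = 380/1863 in ≈ 0.204 in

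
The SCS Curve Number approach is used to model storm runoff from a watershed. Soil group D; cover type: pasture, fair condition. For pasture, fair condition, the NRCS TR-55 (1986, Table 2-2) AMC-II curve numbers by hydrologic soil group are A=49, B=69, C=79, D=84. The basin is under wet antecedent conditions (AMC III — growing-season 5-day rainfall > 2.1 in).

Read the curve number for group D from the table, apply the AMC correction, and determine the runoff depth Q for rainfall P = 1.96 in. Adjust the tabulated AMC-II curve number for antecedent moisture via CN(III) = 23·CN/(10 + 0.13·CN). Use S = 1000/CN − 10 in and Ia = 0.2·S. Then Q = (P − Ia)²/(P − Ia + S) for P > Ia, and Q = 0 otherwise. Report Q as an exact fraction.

Q = 469458889/382379025 in ≈ 1.228 in

NRCS table: pasture, fair condition, soil group D → CN(II) = 84
CN(III) from CN(II)=84: (23·84)/(10 + 0.13·84) = 48300/523 ≈ 92.352
Retention S: 1000/CN − 10 with CN=92.352 → S = 400/483 ≈ 0.828 in
Ia = 0.2S: 0.2·0.828 = 0.166 in (exactly 80/483)
P − Ia = 1.960 − 0.166 = 21667/12075 ≈ 1.794 in (> 0, runoff occurs)
Runoff Q = (P−Ia)²/(P−Ia+S) = (1.794)²/(1.794+0.828) = 469458889/382379025 ≈ 1.228 in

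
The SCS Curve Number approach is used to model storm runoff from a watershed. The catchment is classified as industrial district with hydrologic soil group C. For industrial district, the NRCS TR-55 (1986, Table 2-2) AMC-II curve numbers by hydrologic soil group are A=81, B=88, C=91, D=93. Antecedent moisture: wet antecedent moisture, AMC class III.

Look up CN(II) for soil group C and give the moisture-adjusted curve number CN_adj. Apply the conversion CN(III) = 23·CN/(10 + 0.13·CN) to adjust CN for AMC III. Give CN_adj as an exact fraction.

CN_adj = 209300/2183 ≈ 95.877

NRCS table: industrial district, soil group C → CN(II) = 91
Wet (AMC III): CN(III) = 23·91/(10 + 0.13·91) = 2093/(2183/100) = 209300/2183 ≈ 95.877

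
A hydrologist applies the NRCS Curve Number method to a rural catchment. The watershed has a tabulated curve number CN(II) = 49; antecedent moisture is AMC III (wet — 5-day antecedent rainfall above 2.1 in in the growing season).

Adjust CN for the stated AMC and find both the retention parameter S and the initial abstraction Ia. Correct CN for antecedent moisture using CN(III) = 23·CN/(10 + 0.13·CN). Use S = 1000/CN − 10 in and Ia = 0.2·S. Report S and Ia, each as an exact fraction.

Wet (AMC III): CN(III) = 23·49/(10 + 0.13·49) = 1127/(1637/100) = 112700/1637 ≈ 68.845
Max retention: S = 1000/(112700/1637) − 10 = 5100/1127 in (≈ 4.525 in)
Initial abstraction Ia = S/5 = (5100/1127)/5 = 1020/1127 ≈ 0.905 in

S = 5100/1127 in ≈ 4.525 in; Ia = 1020/1127 in ≈ 0.905 in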